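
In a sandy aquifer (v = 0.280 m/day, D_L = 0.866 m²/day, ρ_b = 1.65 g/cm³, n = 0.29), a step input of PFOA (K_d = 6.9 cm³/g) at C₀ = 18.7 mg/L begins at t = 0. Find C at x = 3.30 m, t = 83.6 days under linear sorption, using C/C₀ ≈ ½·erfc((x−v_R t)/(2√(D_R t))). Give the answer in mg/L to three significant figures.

1.42 mg/L

Retardation factor R = 1 + ρ_b·K_d/n = 1 + 1.65 × 6.9/0.29 = 40.26.
Sorption retards both mechanisms: v_R = v/R = 0.006955 m/day, D_R = D/R = 0.02151 m²/day.
v_R·t = 0.006955 × 83.6 = 0.581438 m; 2√(D_R t) = 2.682 m; argument = (3.30 − 0.581438)/2.682 = 1.014.
C = C₀ × ½·erfc(1.014) = 18.7 × 0.07578 = 1.42 mg/L.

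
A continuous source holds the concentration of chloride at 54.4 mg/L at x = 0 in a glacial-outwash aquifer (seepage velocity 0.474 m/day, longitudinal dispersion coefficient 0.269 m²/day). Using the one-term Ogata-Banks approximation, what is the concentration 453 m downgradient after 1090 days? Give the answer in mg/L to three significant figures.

For a continuous step input, C/C₀ ≈ ½·erfc((x−vt)/(2√(Dt))).
vt = 0.474 × 1090 = 516.66 m and 2√(Dt) = 2√(0.269 × 1090) = 34.25 m.
Argument (x−vt)/(2√(Dt)) = (453 − 516.66)/34.25 = -1.859; ½·erfc(-1.859) = 0.9957.
C = 54.4 × 0.9957 = 54.2 mg/L.

54.2 mg/L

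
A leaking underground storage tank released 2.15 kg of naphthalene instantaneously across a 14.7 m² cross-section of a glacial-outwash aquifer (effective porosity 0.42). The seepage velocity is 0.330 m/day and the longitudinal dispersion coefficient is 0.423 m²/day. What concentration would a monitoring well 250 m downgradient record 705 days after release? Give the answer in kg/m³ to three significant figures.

0.00442 kg/m³

For an instantaneous plane source, C(x,t) = M/(n_e·A·√(4πDt)) · exp(−(x−vt)²/(4Dt)), with n_e·A the pore (flow) area.
Plume center vt = 0.330 × 705 = 232.65 m, so the well at 250 m is 17.35 m downgradient of the peak.
√(4πDt) = 61.22 m, giving peak height M/(n_e·A·√(4πDt)) = 2.15/(0.42 × 14.7 × 61.22) = 0.005688 kg/m³.
(x−vt)²/(4Dt) = (17.35)²/(4 × 0.423 × 705) = 0.2524; exp(−0.2524) = 0.7769.
C = 0.005688 × 0.7769 = 0.00442 kg/m³.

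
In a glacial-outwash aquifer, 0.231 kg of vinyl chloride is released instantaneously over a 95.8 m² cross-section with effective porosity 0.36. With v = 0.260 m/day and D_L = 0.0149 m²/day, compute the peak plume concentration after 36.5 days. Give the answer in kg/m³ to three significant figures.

0.00256 kg/m³

The peak of an instantaneous 1D plume sits at x = vt; there the Gaussian factor is 1 and C_max = M/(n_e·A·√(4πDt)), where n_e·A is the pore area the mass is dissolved in.
√(4πDt) = √(4π × 0.0149 × 36.5) = 2.614 m, so C_max = 0.231/(0.36 × 95.8 × 2.614) = 0.00256 kg/m³.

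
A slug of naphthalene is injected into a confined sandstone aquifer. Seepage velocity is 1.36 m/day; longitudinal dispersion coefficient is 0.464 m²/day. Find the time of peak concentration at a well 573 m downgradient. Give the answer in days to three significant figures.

421 days

For the 1D instantaneous-source solution, setting ∂C/∂t = 0 at fixed x gives v²t² + 2Dt − x² = 0, so t = (√(D² + v²x²) − D)/v².
√(D² + v²x²) = √(0.464² + 1.36² × 573²) = 779.3; v² = 1.8496.
t = (779.3 − 0.464)/1.8496 = 421 days (vs. the pure-advection estimate x/v = 421 d).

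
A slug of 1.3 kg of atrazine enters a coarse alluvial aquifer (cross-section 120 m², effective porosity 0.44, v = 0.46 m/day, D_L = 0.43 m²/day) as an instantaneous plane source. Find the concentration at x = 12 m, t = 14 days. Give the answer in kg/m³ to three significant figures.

For an instantaneous plane source, C(x,t) = M/(n_e·A·√(4πDt)) · exp(−(x−vt)²/(4Dt)), with n_e·A the pore (flow) area.
Plume center vt = 0.46 × 14 = 6.44 m, so the well at 12 m is 5.56 m downgradient of the peak.
√(4πDt) = 8.698 m, giving peak height M/(n_e·A·√(4πDt)) = 1.3/(0.44 × 120 × 8.698) = 0.002831 kg/m³.
(x−vt)²/(4Dt) = (5.56)²/(4 × 0.43 × 14) = 1.284; exp(−1.284) = 0.2769.
C = 0.002831 × 0.2769 = 0.000784 kg/m³.

0.000784 kg/m³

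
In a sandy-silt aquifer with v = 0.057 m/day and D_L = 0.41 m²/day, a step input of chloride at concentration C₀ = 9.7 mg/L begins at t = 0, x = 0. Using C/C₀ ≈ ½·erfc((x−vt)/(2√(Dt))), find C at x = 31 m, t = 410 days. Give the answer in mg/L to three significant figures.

3.28 mg/L

For a continuous step input, C/C₀ ≈ ½·erfc((x−vt)/(2√(Dt))).
vt = 0.057 × 410 = 23.37 m and 2√(Dt) = 2√(0.41 × 410) = 25.93 m.
Argument (x−vt)/(2√(Dt)) = (31 − 23.37)/25.93 = 0.2943; ½·erfc(0.2943) = 0.3386.
C = 9.7 × 0.3386 = 3.28 mg/L.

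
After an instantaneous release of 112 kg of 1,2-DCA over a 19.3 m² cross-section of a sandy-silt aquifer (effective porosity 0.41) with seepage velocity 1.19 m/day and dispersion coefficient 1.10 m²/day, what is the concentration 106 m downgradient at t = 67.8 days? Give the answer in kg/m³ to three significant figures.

0.0539 kg/m³

For an instantaneous plane source, C(x,t) = M/(n_e·A·√(4πDt)) · exp(−(x−vt)²/(4Dt)), with n_e·A the pore (flow) area.
Plume center vt = 1.19 × 67.8 = 80.682 m, so the well at 106 m is 25.318 m downgradient of the peak.
√(4πDt) = 30.61 m, giving peak height M/(n_e·A·√(4πDt)) = 112/(0.41 × 19.3 × 30.61) = 0.4624 kg/m³.
(x−vt)²/(4Dt) = (25.318)²/(4 × 1.10 × 67.8) = 2.149; exp(−2.149) = 0.1166.
C = 0.4624 × 0.1166 = 0.0539 kg/m³.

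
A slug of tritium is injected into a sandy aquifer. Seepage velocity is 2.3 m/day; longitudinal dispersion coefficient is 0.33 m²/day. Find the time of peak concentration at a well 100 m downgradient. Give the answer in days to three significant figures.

43.4 days

For the 1D instantaneous-source solution, setting ∂C/∂t = 0 at fixed x gives v²t² + 2Dt − x² = 0, so t = (√(D² + v²x²) − D)/v².
√(D² + v²x²) = √(0.33² + 2.3² × 100²) = 230.0; v² = 5.29.
t = (230.0 − 0.33)/5.29 = 43.4 days (vs. the pure-advection estimate x/v = 43.5 d).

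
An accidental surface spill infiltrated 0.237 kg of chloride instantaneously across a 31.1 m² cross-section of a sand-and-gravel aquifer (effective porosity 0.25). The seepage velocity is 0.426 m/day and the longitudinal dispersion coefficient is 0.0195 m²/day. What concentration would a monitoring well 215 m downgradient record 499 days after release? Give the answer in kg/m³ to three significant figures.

For an instantaneous plane source, C(x,t) = M/(n_e·A·√(4πDt)) · exp(−(x−vt)²/(4Dt)), with n_e·A the pore (flow) area.
Plume center vt = 0.426 × 499 = 212.574 m, so the well at 215 m is 2.426 m downgradient of the peak.
√(4πDt) = 11.06 m, giving peak height M/(n_e·A·√(4πDt)) = 0.237/(0.25 × 31.1 × 11.06) = 0.002756 kg/m³.
(x−vt)²/(4Dt) = (2.426)²/(4 × 0.0195 × 499) = 0.1512; exp(−0.1512) = 0.8597.
C = 0.002756 × 0.8597 = 0.00237 kg/m³.

0.00237 kg/m³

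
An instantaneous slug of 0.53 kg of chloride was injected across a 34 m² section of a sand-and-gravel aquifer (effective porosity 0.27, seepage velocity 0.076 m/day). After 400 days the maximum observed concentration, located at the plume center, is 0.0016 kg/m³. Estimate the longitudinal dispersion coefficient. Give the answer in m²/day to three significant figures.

0.259 m²/day

At the plume center C_max = M/(n_e·A·√(4πDt)), so D = M²/(4πt·(n_e·A·C_max)²).
n_e·A·C_max = 0.27 × 34 × 0.0016 = 0.01469 kg/m.
D = 0.53²/(4π × 400 × 0.01469²) = 0.259 m²/day.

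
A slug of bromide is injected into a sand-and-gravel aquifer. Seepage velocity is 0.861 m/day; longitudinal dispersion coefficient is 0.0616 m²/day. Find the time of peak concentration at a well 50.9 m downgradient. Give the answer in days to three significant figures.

59.0 days

For the 1D instantaneous-source solution, setting ∂C/∂t = 0 at fixed x gives v²t² + 2Dt − x² = 0, so t = (√(D² + v²x²) − D)/v².
√(D² + v²x²) = √(0.0616² + 0.861² × 50.9²) = 43.82; v² = 0.741321.
t = (43.82 − 0.0616)/0.741321 = 59.0 days (vs. the pure-advection estimate x/v = 59.1 d).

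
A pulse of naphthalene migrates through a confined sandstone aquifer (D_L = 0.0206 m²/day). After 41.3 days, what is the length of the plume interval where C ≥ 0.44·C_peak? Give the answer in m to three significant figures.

3.34 m

The plume is Gaussian with σ = √(2Dt) = √(2 × 0.0206 × 41.3) = 1.304 m.
C/C_peak = exp(−Δx²/(2σ²)) = 0.44 ⇒ Δx = σ·√(−2 ln 0.44) = 1.304 × 1.281 = 1.670 m.
Width = 2Δx = 3.34 m.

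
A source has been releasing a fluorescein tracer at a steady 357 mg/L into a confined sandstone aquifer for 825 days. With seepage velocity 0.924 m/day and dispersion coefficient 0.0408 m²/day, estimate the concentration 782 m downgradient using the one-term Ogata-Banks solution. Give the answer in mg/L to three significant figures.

2.92 mg/L

For a continuous step input, C/C₀ ≈ ½·erfc((x−vt)/(2√(Dt))).
vt = 0.924 × 825 = 762.3 m and 2√(Dt) = 2√(0.0408 × 825) = 11.60 m.
Argument (x−vt)/(2√(Dt)) = (782 − 762.3)/11.60 = 1.698; ½·erfc(1.698) = 0.008168.
C = 357 × 0.008168 = 2.92 mg/L.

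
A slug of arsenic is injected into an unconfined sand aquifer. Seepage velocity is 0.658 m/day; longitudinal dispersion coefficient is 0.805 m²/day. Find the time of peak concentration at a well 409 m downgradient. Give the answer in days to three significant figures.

620 days

For the 1D instantaneous-source solution, setting ∂C/∂t = 0 at fixed x gives v²t² + 2Dt − x² = 0, so t = (√(D² + v²x²) − D)/v².
√(D² + v²x²) = √(0.805² + 0.658² × 409²) = 269.1; v² = 0.432964.
t = (269.1 − 0.805)/0.432964 = 620 days (vs. the pure-advection estimate x/v = 622 d).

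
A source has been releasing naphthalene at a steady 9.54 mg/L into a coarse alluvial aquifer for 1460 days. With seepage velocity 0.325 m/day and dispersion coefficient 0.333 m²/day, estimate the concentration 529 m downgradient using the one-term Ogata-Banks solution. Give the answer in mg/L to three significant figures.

0.384 mg/L

For a continuous step input, C/C₀ ≈ ½·erfc((x−vt)/(2√(Dt))).
vt = 0.325 × 1460 = 474.5 m and 2√(Dt) = 2√(0.333 × 1460) = 44.10 m.
Argument (x−vt)/(2√(Dt)) = (529 − 474.5)/44.10 = 1.236; ½·erfc(1.236) = 0.04023.
C = 9.54 × 0.04023 = 0.384 mg/L.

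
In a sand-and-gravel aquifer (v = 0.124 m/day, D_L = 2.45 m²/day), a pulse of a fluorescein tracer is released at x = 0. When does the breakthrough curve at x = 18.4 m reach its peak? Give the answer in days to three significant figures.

58.4 days

For the 1D instantaneous-source solution, setting ∂C/∂t = 0 at fixed x gives v²t² + 2Dt − x² = 0, so t = (√(D² + v²x²) − D)/v².
√(D² + v²x²) = √(2.45² + 0.124² × 18.4²) = 3.348; v² = 0.015376.
t = (3.348 − 2.45)/0.015376 = 58.4 days (vs. the pure-advection estimate x/v = 148 d).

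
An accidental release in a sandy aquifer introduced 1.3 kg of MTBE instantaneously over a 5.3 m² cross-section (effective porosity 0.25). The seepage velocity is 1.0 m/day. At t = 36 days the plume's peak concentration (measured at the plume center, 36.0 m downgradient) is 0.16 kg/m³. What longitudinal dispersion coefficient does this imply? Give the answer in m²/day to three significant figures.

0.0831 m²/day

At the plume center C_max = M/(n_e·A·√(4πDt)), so D = M²/(4πt·(n_e·A·C_max)²).
n_e·A·C_max = 0.25 × 5.3 × 0.16 = 0.2120 kg/m.
D = 1.3²/(4π × 36 × 0.2120²) = 0.0831 m²/day.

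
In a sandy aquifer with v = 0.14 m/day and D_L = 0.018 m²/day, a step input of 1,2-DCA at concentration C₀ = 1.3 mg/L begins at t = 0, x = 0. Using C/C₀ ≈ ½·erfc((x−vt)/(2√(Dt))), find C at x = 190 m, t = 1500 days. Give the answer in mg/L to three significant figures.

1.30 mg/L

For a continuous step input, C/C₀ ≈ ½·erfc((x−vt)/(2√(Dt))).
vt = 0.14 × 1500 = 210 m and 2√(Dt) = 2√(0.018 × 1500) = 10.39 m.
Argument (x−vt)/(2√(Dt)) = (190 − 210)/10.39 = -1.925; ½·erfc(-1.925) = 0.9968.
C = 1.3 × 0.9968 = 1.30 mg/L.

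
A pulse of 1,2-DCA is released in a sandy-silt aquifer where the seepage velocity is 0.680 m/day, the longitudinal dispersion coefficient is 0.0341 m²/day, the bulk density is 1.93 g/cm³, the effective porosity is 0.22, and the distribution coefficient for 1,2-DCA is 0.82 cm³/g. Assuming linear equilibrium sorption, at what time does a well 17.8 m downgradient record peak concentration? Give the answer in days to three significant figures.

214 days

Retardation factor R = 1 + ρ_b·K_d/n = 1 + 1.93 × 0.82/0.22 = 8.194.
Sorption retards both mechanisms: v_R = v/R = 0.08299 m/day, D_R = D/R = 0.004162 m²/day.
Peak time from v_R²t² + 2D_R t − x² = 0: t = (√(D_R² + v_R²x²) − D_R)/v_R².
√(D_R² + v_R²x²) = √(0.004162² + 0.08299² × 17.8²) = 1.477; v_R² = 0.006887.
t = (1.477 − 0.004162)/0.006887 = 214 days.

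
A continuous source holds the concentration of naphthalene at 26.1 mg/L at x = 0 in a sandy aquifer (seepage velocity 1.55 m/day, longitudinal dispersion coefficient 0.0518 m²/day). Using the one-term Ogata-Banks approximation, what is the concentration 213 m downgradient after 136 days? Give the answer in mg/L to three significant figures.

7.28 mg/L

For a continuous step input, C/C₀ ≈ ½·erfc((x−vt)/(2√(Dt))).
vt = 1.55 × 136 = 210.8 m and 2√(Dt) = 2√(0.0518 × 136) = 5.308 m.
Argument (x−vt)/(2√(Dt)) = (213 − 210.8)/5.308 = 0.4145; ½·erfc(0.4145) = 0.2789.
C = 26.1 × 0.2789 = 7.28 mg/L.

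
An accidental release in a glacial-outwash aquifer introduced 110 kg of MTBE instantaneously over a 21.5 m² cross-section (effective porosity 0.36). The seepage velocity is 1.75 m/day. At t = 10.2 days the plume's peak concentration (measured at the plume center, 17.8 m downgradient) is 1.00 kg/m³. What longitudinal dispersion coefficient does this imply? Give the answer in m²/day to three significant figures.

1.58 m²/day

At the plume center C_max = M/(n_e·A·√(4πDt)), so D = M²/(4πt·(n_e·A·C_max)²).
n_e·A·C_max = 0.36 × 21.5 × 1.00 = 7.740 kg/m.
D = 110²/(4π × 10.2 × 7.740²) = 1.58 m²/day.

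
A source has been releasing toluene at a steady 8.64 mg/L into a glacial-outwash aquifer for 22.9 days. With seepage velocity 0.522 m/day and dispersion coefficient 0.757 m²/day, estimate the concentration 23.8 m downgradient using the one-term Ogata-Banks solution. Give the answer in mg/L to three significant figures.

0.191 mg/L

For a continuous step input, C/C₀ ≈ ½·erfc((x−vt)/(2√(Dt))).
vt = 0.522 × 22.9 = 11.9538 m and 2√(Dt) = 2√(0.757 × 22.9) = 8.327 m.
Argument (x−vt)/(2√(Dt)) = (23.8 − 11.9538)/8.327 = 1.423; ½·erfc(1.423) = 0.02209.
C = 8.64 × 0.02209 = 0.191 mg/L.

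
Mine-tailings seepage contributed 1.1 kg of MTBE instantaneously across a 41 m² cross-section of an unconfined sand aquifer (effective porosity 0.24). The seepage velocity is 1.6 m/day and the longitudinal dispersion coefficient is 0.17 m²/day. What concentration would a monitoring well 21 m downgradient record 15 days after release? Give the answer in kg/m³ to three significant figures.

For an instantaneous plane source, C(x,t) = M/(n_e·A·√(4πDt)) · exp(−(x−vt)²/(4Dt)), with n_e·A the pore (flow) area.
Plume center vt = 1.6 × 15 = 24 m, so the well at 21 m is 3 m upgradient of the peak.
√(4πDt) = 5.661 m, giving peak height M/(n_e·A·√(4πDt)) = 1.1/(0.24 × 41 × 5.661) = 0.01975 kg/m³.
(x−vt)²/(4Dt) = (-3)²/(4 × 0.17 × 15) = 0.8824; exp(−0.8824) = 0.4138.
C = 0.01975 × 0.4138 = 0.00817 kg/m³.

0.00817 kg/m³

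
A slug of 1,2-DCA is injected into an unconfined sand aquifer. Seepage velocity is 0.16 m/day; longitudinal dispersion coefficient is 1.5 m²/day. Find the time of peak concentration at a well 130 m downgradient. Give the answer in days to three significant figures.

756 days

For the 1D instantaneous-source solution, setting ∂C/∂t = 0 at fixed x gives v²t² + 2Dt − x² = 0, so t = (√(D² + v²x²) − D)/v².
√(D² + v²x²) = √(1.5² + 0.16² × 130²) = 20.85; v² = 0.0256.
t = (20.85 − 1.5)/0.0256 = 756 days (vs. the pure-advection estimate x/v = 812 d).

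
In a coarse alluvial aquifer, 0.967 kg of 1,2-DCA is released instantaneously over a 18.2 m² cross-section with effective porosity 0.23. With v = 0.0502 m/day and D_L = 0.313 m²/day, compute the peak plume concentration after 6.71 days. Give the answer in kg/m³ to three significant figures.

The peak of an instantaneous 1D plume sits at x = vt; there the Gaussian factor is 1 and C_max = M/(n_e·A·√(4πDt)), where n_e·A is the pore area the mass is dissolved in.
√(4πDt) = √(4π × 0.313 × 6.71) = 5.137 m, so C_max = 0.967/(0.23 × 18.2 × 5.137) = 0.0450 kg/m³.

0.0450 kg/m³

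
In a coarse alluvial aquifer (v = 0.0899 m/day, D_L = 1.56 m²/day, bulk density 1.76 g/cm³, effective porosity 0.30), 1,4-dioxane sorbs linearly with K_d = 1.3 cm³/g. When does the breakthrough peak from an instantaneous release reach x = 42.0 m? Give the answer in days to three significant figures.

Retardation factor R = 1 + ρ_b·K_d/n = 1 + 1.76 × 1.3/0.30 = 8.627.
Sorption retards both mechanisms: v_R = v/R = 0.01042 m/day, D_R = D/R = 0.1808 m²/day.
Peak time from v_R²t² + 2D_R t − x² = 0: t = (√(D_R² + v_R²x²) − D_R)/v_R².
√(D_R² + v_R²x²) = √(0.1808² + 0.01042² × 42.0²) = 0.4735; v_R² = 0.0001086.
t = (0.4735 − 0.1808)/0.0001086 = 2700 days.

2700 days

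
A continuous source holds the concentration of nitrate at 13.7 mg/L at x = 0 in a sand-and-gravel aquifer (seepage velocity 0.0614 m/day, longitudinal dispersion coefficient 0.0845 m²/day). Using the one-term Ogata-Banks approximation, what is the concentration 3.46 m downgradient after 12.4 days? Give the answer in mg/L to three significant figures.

0.427 mg/L

For a continuous step input, C/C₀ ≈ ½·erfc((x−vt)/(2√(Dt))).
vt = 0.0614 × 12.4 = 0.76136 m and 2√(Dt) = 2√(0.0845 × 12.4) = 2.047 m.
Argument (x−vt)/(2√(Dt)) = (3.46 − 0.76136)/2.047 = 1.318; ½·erfc(1.318) = 0.03117.
C = 13.7 × 0.03117 = 0.427 mg/L.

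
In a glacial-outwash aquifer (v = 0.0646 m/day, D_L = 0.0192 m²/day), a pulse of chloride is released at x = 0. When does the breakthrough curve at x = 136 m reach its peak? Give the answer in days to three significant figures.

For the 1D instantaneous-source solution, setting ∂C/∂t = 0 at fixed x gives v²t² + 2Dt − x² = 0, so t = (√(D² + v²x²) − D)/v².
√(D² + v²x²) = √(0.0192² + 0.0646² × 136²) = 8.786; v² = 0.00417316.
t = (8.786 − 0.0192)/0.00417316 = 2100 days (vs. the pure-advection estimate x/v = 2110 d).

2100 days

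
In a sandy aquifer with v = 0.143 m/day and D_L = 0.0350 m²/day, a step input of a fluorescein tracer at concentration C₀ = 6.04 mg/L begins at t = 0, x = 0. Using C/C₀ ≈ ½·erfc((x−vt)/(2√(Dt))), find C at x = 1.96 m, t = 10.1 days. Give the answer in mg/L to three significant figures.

For a continuous step input, C/C₀ ≈ ½·erfc((x−vt)/(2√(Dt))).
vt = 0.143 × 10.1 = 1.4443 m and 2√(Dt) = 2√(0.0350 × 10.1) = 1.189 m.
Argument (x−vt)/(2√(Dt)) = (1.96 − 1.4443)/1.189 = 0.4337; ½·erfc(0.4337) = 0.2698.
C = 6.04 × 0.2698 = 1.63 mg/L.

1.63 mg/L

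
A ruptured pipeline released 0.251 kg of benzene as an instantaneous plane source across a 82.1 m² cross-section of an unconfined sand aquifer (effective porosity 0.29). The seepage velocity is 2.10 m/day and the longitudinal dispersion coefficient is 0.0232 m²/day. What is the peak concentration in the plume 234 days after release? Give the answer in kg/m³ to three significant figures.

0.00128 kg/m³

The peak of an instantaneous 1D plume sits at x = vt; there the Gaussian factor is 1 and C_max = M/(n_e·A·√(4πDt)), where n_e·A is the pore area the mass is dissolved in.
√(4πDt) = √(4π × 0.0232 × 234) = 8.260 m, so C_max = 0.251/(0.29 × 82.1 × 8.260) = 0.00128 kg/m³.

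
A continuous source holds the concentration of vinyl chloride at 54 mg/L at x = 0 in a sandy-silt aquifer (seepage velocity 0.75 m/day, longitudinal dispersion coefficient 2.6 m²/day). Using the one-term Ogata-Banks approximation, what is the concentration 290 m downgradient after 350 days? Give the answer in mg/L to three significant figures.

14.0 mg/L

For a continuous step input, C/C₀ ≈ ½·erfc((x−vt)/(2√(Dt))).
vt = 0.75 × 350 = 262.5 m and 2√(Dt) = 2√(2.6 × 350) = 60.33 m.
Argument (x−vt)/(2√(Dt)) = (290 − 262.5)/60.33 = 0.4558; ½·erfc(0.4558) = 0.2596.
C = 54 × 0.2596 = 14.0 mg/L.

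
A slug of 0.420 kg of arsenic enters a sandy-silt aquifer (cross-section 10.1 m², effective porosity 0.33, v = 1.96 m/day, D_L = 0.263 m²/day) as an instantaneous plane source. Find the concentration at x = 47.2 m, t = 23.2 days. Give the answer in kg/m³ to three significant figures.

0.0127 kg/m³

For an instantaneous plane source, C(x,t) = M/(n_e·A·√(4πDt)) · exp(−(x−vt)²/(4Dt)), with n_e·A the pore (flow) area.
Plume center vt = 1.96 × 23.2 = 45.472 m, so the well at 47.2 m is 1.728 m downgradient of the peak.
√(4πDt) = 8.756 m, giving peak height M/(n_e·A·√(4πDt)) = 0.420/(0.33 × 10.1 × 8.756) = 0.01439 kg/m³.
(x−vt)²/(4Dt) = (1.728)²/(4 × 0.263 × 23.2) = 0.1223; exp(−0.1223) = 0.8849.
C = 0.01439 × 0.8849 = 0.0127 kg/m³.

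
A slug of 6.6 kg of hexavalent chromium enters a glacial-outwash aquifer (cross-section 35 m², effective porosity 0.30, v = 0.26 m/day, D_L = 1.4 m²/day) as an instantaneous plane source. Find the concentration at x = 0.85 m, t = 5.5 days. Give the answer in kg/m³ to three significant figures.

For an instantaneous plane source, C(x,t) = M/(n_e·A·√(4πDt)) · exp(−(x−vt)²/(4Dt)), with n_e·A the pore (flow) area.
Plume center vt = 0.26 × 5.5 = 1.43 m, so the well at 0.85 m is 0.58 m upgradient of the peak.
√(4πDt) = 9.837 m, giving peak height M/(n_e·A·√(4πDt)) = 6.6/(0.30 × 35 × 9.837) = 0.06390 kg/m³.
(x−vt)²/(4Dt) = (-0.58)²/(4 × 1.4 × 5.5) = 0.01092; exp(−0.01092) = 0.9891.
C = 0.06390 × 0.9891 = 0.0632 kg/m³.

0.0632 kg/m³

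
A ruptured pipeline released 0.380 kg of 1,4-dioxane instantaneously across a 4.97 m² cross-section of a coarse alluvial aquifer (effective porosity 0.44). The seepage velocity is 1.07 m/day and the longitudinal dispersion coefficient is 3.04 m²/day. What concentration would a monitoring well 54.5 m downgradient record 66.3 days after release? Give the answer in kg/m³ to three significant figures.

For an instantaneous plane source, C(x,t) = M/(n_e·A·√(4πDt)) · exp(−(x−vt)²/(4Dt)), with n_e·A the pore (flow) area.
Plume center vt = 1.07 × 66.3 = 70.941 m, so the well at 54.5 m is 16.441 m upgradient of the peak.
√(4πDt) = 50.33 m, giving peak height M/(n_e·A·√(4πDt)) = 0.380/(0.44 × 4.97 × 50.33) = 0.003453 kg/m³.
(x−vt)²/(4Dt) = (-16.441)²/(4 × 3.04 × 66.3) = 0.3353; exp(−0.3353) = 0.7151.
C = 0.003453 × 0.7151 = 0.00247 kg/m³.

0.00247 kg/m³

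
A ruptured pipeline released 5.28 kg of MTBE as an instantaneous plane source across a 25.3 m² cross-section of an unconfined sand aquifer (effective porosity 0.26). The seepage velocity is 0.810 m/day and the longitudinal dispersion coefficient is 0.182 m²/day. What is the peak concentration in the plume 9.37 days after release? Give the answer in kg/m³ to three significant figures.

The peak of an instantaneous 1D plume sits at x = vt; there the Gaussian factor is 1 and C_max = M/(n_e·A·√(4πDt)), where n_e·A is the pore area the mass is dissolved in.
√(4πDt) = √(4π × 0.182 × 9.37) = 4.629 m, so C_max = 5.28/(0.26 × 25.3 × 4.629) = 0.173 kg/m³.

0.173 kg/m³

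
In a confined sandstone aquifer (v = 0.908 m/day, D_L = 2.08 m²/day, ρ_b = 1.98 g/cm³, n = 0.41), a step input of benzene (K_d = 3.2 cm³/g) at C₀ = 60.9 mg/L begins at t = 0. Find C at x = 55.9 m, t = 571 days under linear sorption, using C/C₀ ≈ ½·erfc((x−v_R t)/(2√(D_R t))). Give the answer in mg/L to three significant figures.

Retardation factor R = 1 + ρ_b·K_d/n = 1 + 1.98 × 3.2/0.41 = 16.45.
Sorption retards both mechanisms: v_R = v/R = 0.05520 m/day, D_R = D/R = 0.1264 m²/day.
v_R·t = 0.05520 × 571 = 31.5192 m; 2√(D_R t) = 16.99 m; argument = (55.9 − 31.5192)/16.99 = 1.435.
C = C₀ × ½·erfc(1.435) = 60.9 × 0.02121 = 1.29 mg/L.

1.29 mg/L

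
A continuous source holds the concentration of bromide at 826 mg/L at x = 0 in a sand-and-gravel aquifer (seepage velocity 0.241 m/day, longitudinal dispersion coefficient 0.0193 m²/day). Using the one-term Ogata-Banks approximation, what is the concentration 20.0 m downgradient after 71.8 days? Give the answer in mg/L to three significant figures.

For a continuous step input, C/C₀ ≈ ½·erfc((x−vt)/(2√(Dt))).
vt = 0.241 × 71.8 = 17.3038 m and 2√(Dt) = 2√(0.0193 × 71.8) = 2.354 m.
Argument (x−vt)/(2√(Dt)) = (20.0 − 17.3038)/2.354 = 1.145; ½·erfc(1.145) = 0.05269.
C = 826 × 0.05269 = 43.5 mg/L.

43.5 mg/L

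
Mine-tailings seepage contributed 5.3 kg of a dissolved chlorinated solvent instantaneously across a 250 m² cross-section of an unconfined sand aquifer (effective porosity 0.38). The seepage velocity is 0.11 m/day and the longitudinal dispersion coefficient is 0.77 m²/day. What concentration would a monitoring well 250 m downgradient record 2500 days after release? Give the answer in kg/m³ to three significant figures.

For an instantaneous plane source, C(x,t) = M/(n_e·A·√(4πDt)) · exp(−(x−vt)²/(4Dt)), with n_e·A the pore (flow) area.
Plume center vt = 0.11 × 2500 = 275 m, so the well at 250 m is 25 m upgradient of the peak.
√(4πDt) = 155.5 m, giving peak height M/(n_e·A·√(4πDt)) = 5.3/(0.38 × 250 × 155.5) = 0.0003588 kg/m³.
(x−vt)²/(4Dt) = (-25)²/(4 × 0.77 × 2500) = 0.08117; exp(−0.08117) = 0.9220.
C = 0.0003588 × 0.9220 = 0.000331 kg/m³.

0.000331 kg/m³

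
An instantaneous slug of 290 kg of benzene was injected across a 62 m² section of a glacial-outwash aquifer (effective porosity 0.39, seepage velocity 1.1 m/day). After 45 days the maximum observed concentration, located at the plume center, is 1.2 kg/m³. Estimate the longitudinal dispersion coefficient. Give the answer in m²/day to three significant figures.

At the plume center C_max = M/(n_e·A·√(4πDt)), so D = M²/(4πt·(n_e·A·C_max)²).
n_e·A·C_max = 0.39 × 62 × 1.2 = 29.02 kg/m.
D = 290²/(4π × 45 × 29.02²) = 0.177 m²/day.

0.177 m²/day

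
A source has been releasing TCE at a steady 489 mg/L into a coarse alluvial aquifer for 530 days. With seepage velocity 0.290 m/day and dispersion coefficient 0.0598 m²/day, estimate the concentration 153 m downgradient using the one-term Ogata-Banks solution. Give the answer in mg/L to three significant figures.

For a continuous step input, C/C₀ ≈ ½·erfc((x−vt)/(2√(Dt))).
vt = 0.290 × 530 = 153.7 m and 2√(Dt) = 2√(0.0598 × 530) = 11.26 m.
Argument (x−vt)/(2√(Dt)) = (153 − 153.7)/11.26 = -0.06217; ½·erfc(-0.06217) = 0.5350.
C = 489 × 0.5350 = 262 mg/L.

262 mg/L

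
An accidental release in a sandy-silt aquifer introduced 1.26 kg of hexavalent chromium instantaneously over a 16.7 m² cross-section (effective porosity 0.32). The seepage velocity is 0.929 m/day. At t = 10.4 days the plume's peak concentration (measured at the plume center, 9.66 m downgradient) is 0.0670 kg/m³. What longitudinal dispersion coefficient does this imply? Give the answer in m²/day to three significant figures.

At the plume center C_max = M/(n_e·A·√(4πDt)), so D = M²/(4πt·(n_e·A·C_max)²).
n_e·A·C_max = 0.32 × 16.7 × 0.0670 = 0.3580 kg/m.
D = 1.26²/(4π × 10.4 × 0.3580²) = 0.0948 m²/day.

0.0948 m²/day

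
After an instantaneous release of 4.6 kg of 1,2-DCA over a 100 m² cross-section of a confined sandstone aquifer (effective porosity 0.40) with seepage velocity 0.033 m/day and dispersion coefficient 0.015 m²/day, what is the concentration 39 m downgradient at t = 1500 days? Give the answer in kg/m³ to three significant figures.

0.00201 kg/m³

For an instantaneous plane source, C(x,t) = M/(n_e·A·√(4πDt)) · exp(−(x−vt)²/(4Dt)), with n_e·A the pore (flow) area.
Plume center vt = 0.033 × 1500 = 49.5 m, so the well at 39 m is 10.5 m upgradient of the peak.
√(4πDt) = 16.81 m, giving peak height M/(n_e·A·√(4πDt)) = 4.6/(0.40 × 100 × 16.81) = 0.006841 kg/m³.
(x−vt)²/(4Dt) = (-10.5)²/(4 × 0.015 × 1500) = 1.225; exp(−1.225) = 0.2938.
C = 0.006841 × 0.2938 = 0.00201 kg/m³.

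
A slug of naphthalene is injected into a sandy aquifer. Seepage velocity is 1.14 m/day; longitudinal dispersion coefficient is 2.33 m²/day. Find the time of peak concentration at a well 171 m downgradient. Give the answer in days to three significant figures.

For the 1D instantaneous-source solution, setting ∂C/∂t = 0 at fixed x gives v²t² + 2Dt − x² = 0, so t = (√(D² + v²x²) − D)/v².
√(D² + v²x²) = √(2.33² + 1.14² × 171²) = 195.0; v² = 1.2996.
t = (195.0 − 2.33)/1.2996 = 148 days (vs. the pure-advection estimate x/v = 150 d).

148 days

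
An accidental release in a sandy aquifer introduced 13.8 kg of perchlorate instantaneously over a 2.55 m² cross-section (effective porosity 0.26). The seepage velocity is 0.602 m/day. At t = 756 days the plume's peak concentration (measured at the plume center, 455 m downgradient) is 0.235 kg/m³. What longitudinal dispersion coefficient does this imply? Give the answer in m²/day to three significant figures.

At the plume center C_max = M/(n_e·A·√(4πDt)), so D = M²/(4πt·(n_e·A·C_max)²).
n_e·A·C_max = 0.26 × 2.55 × 0.235 = 0.1558 kg/m.
D = 13.8²/(4π × 756 × 0.1558²) = 0.826 m²/day.

0.826 m²/day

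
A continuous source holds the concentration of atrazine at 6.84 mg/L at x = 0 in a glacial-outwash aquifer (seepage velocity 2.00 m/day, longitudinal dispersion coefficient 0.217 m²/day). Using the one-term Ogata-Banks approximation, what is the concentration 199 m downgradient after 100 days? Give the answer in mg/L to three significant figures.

For a continuous step input, C/C₀ ≈ ½·erfc((x−vt)/(2√(Dt))).
vt = 2.00 × 100 = 200 m and 2√(Dt) = 2√(0.217 × 100) = 9.317 m.
Argument (x−vt)/(2√(Dt)) = (199 − 200)/9.317 = -0.1073; ½·erfc(-0.1073) = 0.5603.
C = 6.84 × 0.5603 = 3.83 mg/L.

3.83 mg/L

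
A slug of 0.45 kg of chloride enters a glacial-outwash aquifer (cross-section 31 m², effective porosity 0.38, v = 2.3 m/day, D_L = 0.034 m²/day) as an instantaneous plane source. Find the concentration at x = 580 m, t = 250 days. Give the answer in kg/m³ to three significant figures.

For an instantaneous plane source, C(x,t) = M/(n_e·A·√(4πDt)) · exp(−(x−vt)²/(4Dt)), with n_e·A the pore (flow) area.
Plume center vt = 2.3 × 250 = 575 m, so the well at 580 m is 5 m downgradient of the peak.
√(4πDt) = 10.34 m, giving peak height M/(n_e·A·√(4πDt)) = 0.45/(0.38 × 31 × 10.34) = 0.003694 kg/m³.
(x−vt)²/(4Dt) = (5)²/(4 × 0.034 × 250) = 0.7353; exp(−0.7353) = 0.4794.
C = 0.003694 × 0.4794 = 0.00177 kg/m³.

0.00177 kg/m³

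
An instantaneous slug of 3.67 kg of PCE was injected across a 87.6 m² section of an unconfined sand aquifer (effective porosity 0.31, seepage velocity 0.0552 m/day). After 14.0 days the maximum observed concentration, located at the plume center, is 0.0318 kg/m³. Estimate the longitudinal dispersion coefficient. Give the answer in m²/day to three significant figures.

At the plume center C_max = M/(n_e·A·√(4πDt)), so D = M²/(4πt·(n_e·A·C_max)²).
n_e·A·C_max = 0.31 × 87.6 × 0.0318 = 0.8636 kg/m.
D = 3.67²/(4π × 14.0 × 0.8636²) = 0.103 m²/day.

0.103 m²/day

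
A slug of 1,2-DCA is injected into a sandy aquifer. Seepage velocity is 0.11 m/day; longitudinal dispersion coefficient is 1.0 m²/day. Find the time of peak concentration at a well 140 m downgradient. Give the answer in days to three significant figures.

1190 days

For the 1D instantaneous-source solution, setting ∂C/∂t = 0 at fixed x gives v²t² + 2Dt − x² = 0, so t = (√(D² + v²x²) − D)/v².
√(D² + v²x²) = √(1.0² + 0.11² × 140²) = 15.43; v² = 0.0121.
t = (15.43 − 1.0)/0.0121 = 1190 days (vs. the pure-advection estimate x/v = 1270 d).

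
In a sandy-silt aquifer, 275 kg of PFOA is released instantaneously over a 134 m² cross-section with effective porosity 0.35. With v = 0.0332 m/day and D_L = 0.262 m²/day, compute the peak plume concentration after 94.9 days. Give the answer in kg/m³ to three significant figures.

0.332 kg/m³

The peak of an instantaneous 1D plume sits at x = vt; there the Gaussian factor is 1 and C_max = M/(n_e·A·√(4πDt)), where n_e·A is the pore area the mass is dissolved in.
√(4πDt) = √(4π × 0.262 × 94.9) = 17.68 m, so C_max = 275/(0.35 × 134 × 17.68) = 0.332 kg/m³.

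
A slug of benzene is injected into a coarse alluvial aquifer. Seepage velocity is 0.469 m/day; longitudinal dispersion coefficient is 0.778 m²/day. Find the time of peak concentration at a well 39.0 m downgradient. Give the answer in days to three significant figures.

For the 1D instantaneous-source solution, setting ∂C/∂t = 0 at fixed x gives v²t² + 2Dt − x² = 0, so t = (√(D² + v²x²) − D)/v².
√(D² + v²x²) = √(0.778² + 0.469² × 39.0²) = 18.31; v² = 0.219961.
t = (18.31 − 0.778)/0.219961 = 79.7 days (vs. the pure-advection estimate x/v = 83.2 d).

79.7 days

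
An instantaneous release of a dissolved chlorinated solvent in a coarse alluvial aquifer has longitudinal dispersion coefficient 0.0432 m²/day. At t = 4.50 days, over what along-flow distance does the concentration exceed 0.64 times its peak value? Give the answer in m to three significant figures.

The plume is Gaussian with σ = √(2Dt) = √(2 × 0.0432 × 4.50) = 0.6235 m.
C/C_peak = exp(−Δx²/(2σ²)) = 0.64 ⇒ Δx = σ·√(−2 ln 0.64) = 0.6235 × 0.9448 = 0.5891 m.
Width = 2Δx = 1.18 m.

1.18 m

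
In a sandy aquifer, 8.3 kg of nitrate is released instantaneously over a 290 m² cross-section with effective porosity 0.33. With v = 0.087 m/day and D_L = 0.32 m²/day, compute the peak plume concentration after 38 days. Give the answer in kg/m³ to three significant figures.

The peak of an instantaneous 1D plume sits at x = vt; there the Gaussian factor is 1 and C_max = M/(n_e·A·√(4πDt)), where n_e·A is the pore area the mass is dissolved in.
√(4πDt) = √(4π × 0.32 × 38) = 12.36 m, so C_max = 8.3/(0.33 × 290 × 12.36) = 0.00702 kg/m³.

0.00702 kg/m³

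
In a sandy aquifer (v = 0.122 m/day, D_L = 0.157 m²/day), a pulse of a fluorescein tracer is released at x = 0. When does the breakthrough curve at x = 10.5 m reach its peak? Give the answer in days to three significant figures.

76.2 days

For the 1D instantaneous-source solution, setting ∂C/∂t = 0 at fixed x gives v²t² + 2Dt − x² = 0, so t = (√(D² + v²x²) − D)/v².
√(D² + v²x²) = √(0.157² + 0.122² × 10.5²) = 1.291; v² = 0.014884.
t = (1.291 − 0.157)/0.014884 = 76.2 days (vs. the pure-advection estimate x/v = 86.1 d).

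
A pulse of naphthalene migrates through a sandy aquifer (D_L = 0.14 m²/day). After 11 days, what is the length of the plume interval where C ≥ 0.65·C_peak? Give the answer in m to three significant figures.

3.26 m

The plume is Gaussian with σ = √(2Dt) = √(2 × 0.14 × 11) = 1.755 m.
C/C_peak = exp(−Δx²/(2σ²)) = 0.65 ⇒ Δx = σ·√(−2 ln 0.65) = 1.755 × 0.9282 = 1.629 m.
Width = 2Δx = 3.26 m.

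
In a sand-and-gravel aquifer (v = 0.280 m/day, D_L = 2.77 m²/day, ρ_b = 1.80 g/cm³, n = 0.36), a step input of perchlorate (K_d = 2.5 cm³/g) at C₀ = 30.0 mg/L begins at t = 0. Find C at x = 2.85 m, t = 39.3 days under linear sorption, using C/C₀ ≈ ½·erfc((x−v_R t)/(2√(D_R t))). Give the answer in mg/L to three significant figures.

Retardation factor R = 1 + ρ_b·K_d/n = 1 + 1.80 × 2.5/0.36 = 13.50.
Sorption retards both mechanisms: v_R = v/R = 0.02074 m/day, D_R = D/R = 0.2052 m²/day.
v_R·t = 0.02074 × 39.3 = 0.815082 m; 2√(D_R t) = 5.680 m; argument = (2.85 − 0.815082)/5.680 = 0.3583.
C = C₀ × ½·erfc(0.3583) = 30.0 × 0.3062 = 9.19 mg/L.

9.19 mg/L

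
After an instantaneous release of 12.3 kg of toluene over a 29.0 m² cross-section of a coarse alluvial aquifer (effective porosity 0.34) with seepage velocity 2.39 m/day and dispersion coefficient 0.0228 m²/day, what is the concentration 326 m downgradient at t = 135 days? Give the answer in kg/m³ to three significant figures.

For an instantaneous plane source, C(x,t) = M/(n_e·A·√(4πDt)) · exp(−(x−vt)²/(4Dt)), with n_e·A the pore (flow) area.
Plume center vt = 2.39 × 135 = 322.65 m, so the well at 326 m is 3.35 m downgradient of the peak.
√(4πDt) = 6.219 m, giving peak height M/(n_e·A·√(4πDt)) = 12.3/(0.34 × 29.0 × 6.219) = 0.2006 kg/m³.
(x−vt)²/(4Dt) = (3.35)²/(4 × 0.0228 × 135) = 0.9115; exp(−0.9115) = 0.4019.
C = 0.2006 × 0.4019 = 0.0806 kg/m³.

0.0806 kg/m³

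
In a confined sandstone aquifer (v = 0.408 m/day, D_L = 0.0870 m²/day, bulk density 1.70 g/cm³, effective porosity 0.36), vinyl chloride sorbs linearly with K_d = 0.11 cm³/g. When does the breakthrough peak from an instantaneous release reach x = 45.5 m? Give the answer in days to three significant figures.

Retardation factor R = 1 + ρ_b·K_d/n = 1 + 1.70 × 0.11/0.36 = 1.519.
Sorption retards both mechanisms: v_R = v/R = 0.2686 m/day, D_R = D/R = 0.05727 m²/day.
Peak time from v_R²t² + 2D_R t − x² = 0: t = (√(D_R² + v_R²x²) − D_R)/v_R².
√(D_R² + v_R²x²) = √(0.05727² + 0.2686² × 45.5²) = 12.22; v_R² = 0.07215.
t = (12.22 − 0.05727)/0.07215 = 169 days.

169 days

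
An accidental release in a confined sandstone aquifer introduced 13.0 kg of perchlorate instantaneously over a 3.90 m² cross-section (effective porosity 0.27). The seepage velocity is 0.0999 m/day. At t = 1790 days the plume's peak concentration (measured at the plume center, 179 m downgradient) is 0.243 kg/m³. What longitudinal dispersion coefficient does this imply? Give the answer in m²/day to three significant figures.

At the plume center C_max = M/(n_e·A·√(4πDt)), so D = M²/(4πt·(n_e·A·C_max)²).
n_e·A·C_max = 0.27 × 3.90 × 0.243 = 0.2559 kg/m.
D = 13.0²/(4π × 1790 × 0.2559²) = 0.115 m²/day.

0.115 m²/day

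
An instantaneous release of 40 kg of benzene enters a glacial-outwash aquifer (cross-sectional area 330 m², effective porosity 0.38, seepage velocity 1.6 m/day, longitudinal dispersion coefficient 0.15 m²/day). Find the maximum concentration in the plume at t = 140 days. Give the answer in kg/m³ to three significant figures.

The peak of an instantaneous 1D plume sits at x = vt; there the Gaussian factor is 1 and C_max = M/(n_e·A·√(4πDt)), where n_e·A is the pore area the mass is dissolved in.
√(4πDt) = √(4π × 0.15 × 140) = 16.24 m, so C_max = 40/(0.38 × 330 × 16.24) = 0.0196 kg/m³.

0.0196 kg/m³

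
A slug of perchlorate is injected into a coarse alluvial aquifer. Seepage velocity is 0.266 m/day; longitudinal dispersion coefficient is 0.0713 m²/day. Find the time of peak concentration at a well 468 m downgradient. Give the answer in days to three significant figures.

For the 1D instantaneous-source solution, setting ∂C/∂t = 0 at fixed x gives v²t² + 2Dt − x² = 0, so t = (√(D² + v²x²) − D)/v².
√(D² + v²x²) = √(0.0713² + 0.266² × 468²) = 124.5; v² = 0.070756.
t = (124.5 − 0.0713)/0.070756 = 1760 days (vs. the pure-advection estimate x/v = 1760 d).

1760 days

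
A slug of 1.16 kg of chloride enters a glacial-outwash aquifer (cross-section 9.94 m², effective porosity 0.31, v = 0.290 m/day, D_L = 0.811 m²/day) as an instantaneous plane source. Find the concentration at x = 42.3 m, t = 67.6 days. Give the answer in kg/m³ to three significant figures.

For an instantaneous plane source, C(x,t) = M/(n_e·A·√(4πDt)) · exp(−(x−vt)²/(4Dt)), with n_e·A the pore (flow) area.
Plume center vt = 0.290 × 67.6 = 19.604 m, so the well at 42.3 m is 22.696 m downgradient of the peak.
√(4πDt) = 26.25 m, giving peak height M/(n_e·A·√(4πDt)) = 1.16/(0.31 × 9.94 × 26.25) = 0.01434 kg/m³.
(x−vt)²/(4Dt) = (22.696)²/(4 × 0.811 × 67.6) = 2.349; exp(−2.349) = 0.09546.
C = 0.01434 × 0.09546 = 0.00137 kg/m³.

0.00137 kg/m³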